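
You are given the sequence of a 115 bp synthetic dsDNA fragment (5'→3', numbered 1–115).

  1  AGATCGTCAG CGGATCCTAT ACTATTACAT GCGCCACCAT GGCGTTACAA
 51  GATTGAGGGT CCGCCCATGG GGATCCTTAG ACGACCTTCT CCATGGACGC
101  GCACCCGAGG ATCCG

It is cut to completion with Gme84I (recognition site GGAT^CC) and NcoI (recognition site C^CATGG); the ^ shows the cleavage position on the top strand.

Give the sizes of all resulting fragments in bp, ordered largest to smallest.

28, 22, 21, 17, 15, 9, 3 bp

Gme84I sites (GGATCC) start at positions 12, 71, 109.
Gme84I cuts after base 4 of each site, so after positions 15, 74, 112.
NcoI sites (CCATGG) start at positions 37, 65, 91.
NcoI cuts after the first base of each site, so after positions 37, 65, 91.
Combined cut positions: 15, 37, 65, 74, 91, 112.
Linear molecule, 6 cuts → 7 fragments:
  1–15 → 15 bp
  16–37 → 22 bp
  38–65 → 28 bp
  66–74 → 9 bp
  75–91 → 17 bp
  92–112 → 21 bp
  113–115 → 3 bp
Sorted largest to smallest: 28, 22, 21, 17, 15, 9, 3 bp.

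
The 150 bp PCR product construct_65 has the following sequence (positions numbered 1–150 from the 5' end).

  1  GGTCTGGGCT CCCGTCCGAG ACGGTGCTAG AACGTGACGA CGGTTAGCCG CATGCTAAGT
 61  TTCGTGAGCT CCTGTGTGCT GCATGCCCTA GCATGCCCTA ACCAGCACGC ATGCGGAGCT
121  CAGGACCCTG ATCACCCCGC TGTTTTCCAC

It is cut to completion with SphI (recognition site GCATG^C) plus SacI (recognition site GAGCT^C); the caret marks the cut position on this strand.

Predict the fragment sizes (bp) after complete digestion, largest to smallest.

SphI sites (GCATGC) start at positions 50, 81, 91, 109.
SphI cuts after base 5 of each site (before the last base), so after positions 54, 85, 95, 113.
SacI sites (GAGCTC) start at positions 66, 116.
SacI cuts after base 5 of each site (before the last base), so after positions 70, 120.
Combined cut positions: 54, 70, 85, 95, 113, 120.
Linear molecule, 6 cuts → 7 fragments:
  1–54 → 54 bp
  55–70 → 16 bp
  71–85 → 15 bp
  86–95 → 10 bp
  96–113 → 18 bp
  114–120 → 7 bp
  121–150 → 30 bp
Sorted largest to smallest: 54, 30, 18, 16, 15, 10, 7 bp.

54, 30, 18, 16, 15, 10, 7 bp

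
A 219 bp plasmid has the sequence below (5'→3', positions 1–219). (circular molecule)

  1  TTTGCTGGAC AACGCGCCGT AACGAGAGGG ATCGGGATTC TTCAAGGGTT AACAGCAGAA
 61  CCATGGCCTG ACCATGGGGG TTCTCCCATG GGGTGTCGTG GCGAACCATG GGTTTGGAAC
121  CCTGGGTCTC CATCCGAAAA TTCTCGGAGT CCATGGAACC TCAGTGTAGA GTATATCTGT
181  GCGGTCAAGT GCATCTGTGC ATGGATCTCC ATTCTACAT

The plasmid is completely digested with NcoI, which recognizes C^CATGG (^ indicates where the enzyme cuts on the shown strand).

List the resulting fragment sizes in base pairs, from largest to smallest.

129, 45, 20, 14, 11 bp

NcoI sites (CCATGG) start at positions 61, 72, 86, 106, 151.
NcoI cuts after the first base of each site, so after positions 61, 72, 86, 106, 151.
Circular molecule, 5 cuts → 5 fragments:
  62–72 → 11 bp
  73–86 → 14 bp
  87–106 → 20 bp
  107–151 → 45 bp
  152–219 then 1–61 → 68 + 61 = 129 bp
Sorted largest to smallest: 129, 45, 20, 14, 11 bp.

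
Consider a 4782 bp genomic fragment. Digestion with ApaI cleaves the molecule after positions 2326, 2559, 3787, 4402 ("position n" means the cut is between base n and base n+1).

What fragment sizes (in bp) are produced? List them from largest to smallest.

Linear molecule, 4 cuts → 5 fragments:
  2326 − 0 = 2326 bp
  2559 − 2326 = 233 bp
  3787 − 2559 = 1228 bp
  4402 − 3787 = 615 bp
  4782 − 4402 = 380 bp
Sorted largest to smallest: 2326, 1228, 615, 380, 233 bp.

2326, 1228, 615, 380, 233 bp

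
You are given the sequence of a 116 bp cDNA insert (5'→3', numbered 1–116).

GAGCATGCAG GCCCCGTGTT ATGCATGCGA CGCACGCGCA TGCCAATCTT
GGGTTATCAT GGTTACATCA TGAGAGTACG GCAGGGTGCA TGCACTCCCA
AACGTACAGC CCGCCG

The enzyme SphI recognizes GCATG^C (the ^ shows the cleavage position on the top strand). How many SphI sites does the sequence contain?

4

GCATGC occurs starting at positions 3, 23, 38, 88.
SphI cuts at 4 sites.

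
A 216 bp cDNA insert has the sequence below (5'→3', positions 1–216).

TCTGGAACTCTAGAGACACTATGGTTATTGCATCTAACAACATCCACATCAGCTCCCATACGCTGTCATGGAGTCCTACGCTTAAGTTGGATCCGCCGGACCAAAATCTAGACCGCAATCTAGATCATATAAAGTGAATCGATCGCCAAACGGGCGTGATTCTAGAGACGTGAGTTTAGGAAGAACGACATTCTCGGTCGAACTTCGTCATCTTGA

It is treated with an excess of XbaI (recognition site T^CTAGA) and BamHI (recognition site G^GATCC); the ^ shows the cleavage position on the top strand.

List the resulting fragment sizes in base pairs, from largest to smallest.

80, 55, 42, 18, 12, 9 bp

XbaI sites (TCTAGA) start at positions 9, 107, 119, 161.
XbaI cuts after the first base of each site, so after positions 9, 107, 119, 161.
The BamHI site (GGATCC) starts at position 89.
BamHI cuts after the first base of each site, so after position 89.
Combined cut positions: 9, 89, 107, 119, 161.
Linear molecule, 5 cuts → 6 fragments:
  1–9 → 9 bp
  10–89 → 80 bp
  90–107 → 18 bp
  108–119 → 12 bp
  120–161 → 42 bp
  162–216 → 55 bp
Sorted largest to smallest: 80, 55, 42, 18, 12, 9 bp.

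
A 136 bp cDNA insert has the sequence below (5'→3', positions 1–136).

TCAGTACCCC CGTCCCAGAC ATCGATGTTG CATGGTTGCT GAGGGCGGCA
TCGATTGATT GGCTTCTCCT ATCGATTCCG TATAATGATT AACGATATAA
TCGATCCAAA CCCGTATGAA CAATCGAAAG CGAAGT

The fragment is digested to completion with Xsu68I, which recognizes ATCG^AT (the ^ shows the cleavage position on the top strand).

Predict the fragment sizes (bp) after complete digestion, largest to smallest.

33, 29, 29, 24, 21 bp

Xsu68I sites (ATCGAT) start at positions 21, 50, 71, 100.
Xsu68I cuts after base 4 of each site, so after positions 24, 53, 74, 103.
Linear molecule, 4 cuts → 5 fragments:
  1–24 → 24 bp
  25–53 → 29 bp
  54–74 → 21 bp
  75–103 → 29 bp
  104–136 → 33 bp
Sorted largest to smallest: 33, 29, 29, 24, 21 bp.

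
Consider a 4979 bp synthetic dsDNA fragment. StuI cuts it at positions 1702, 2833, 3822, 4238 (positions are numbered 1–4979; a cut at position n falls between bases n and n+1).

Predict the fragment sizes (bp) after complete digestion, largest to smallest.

1702, 1131, 989, 741, 416 bp

Linear molecule, 4 cuts → 5 fragments:
  1702 − 0 = 1702 bp
  2833 − 1702 = 1131 bp
  3822 − 2833 = 989 bp
  4238 − 3822 = 416 bp
  4979 − 4238 = 741 bp
Sorted largest to smallest: 1702, 1131, 989, 741, 416 bp.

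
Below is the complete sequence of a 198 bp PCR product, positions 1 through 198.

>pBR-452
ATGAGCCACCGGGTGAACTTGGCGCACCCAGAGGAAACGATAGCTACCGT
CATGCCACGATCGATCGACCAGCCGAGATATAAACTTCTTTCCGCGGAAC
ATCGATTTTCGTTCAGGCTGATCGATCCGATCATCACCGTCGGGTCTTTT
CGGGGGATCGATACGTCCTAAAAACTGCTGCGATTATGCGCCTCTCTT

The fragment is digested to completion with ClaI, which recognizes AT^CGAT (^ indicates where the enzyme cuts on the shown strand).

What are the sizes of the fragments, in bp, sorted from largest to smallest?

61, 41, 40, 36, 20 bp

ClaI sites (ATCGAT) start at positions 60, 101, 121, 157.
ClaI cuts after base 2 of each site, so after positions 61, 102, 122, 158.
Linear molecule, 4 cuts → 5 fragments:
  1–61 → 61 bp
  62–102 → 41 bp
  103–122 → 20 bp
  123–158 → 36 bp
  159–198 → 40 bp
Sorted largest to smallest: 61, 41, 40, 36, 20 bp.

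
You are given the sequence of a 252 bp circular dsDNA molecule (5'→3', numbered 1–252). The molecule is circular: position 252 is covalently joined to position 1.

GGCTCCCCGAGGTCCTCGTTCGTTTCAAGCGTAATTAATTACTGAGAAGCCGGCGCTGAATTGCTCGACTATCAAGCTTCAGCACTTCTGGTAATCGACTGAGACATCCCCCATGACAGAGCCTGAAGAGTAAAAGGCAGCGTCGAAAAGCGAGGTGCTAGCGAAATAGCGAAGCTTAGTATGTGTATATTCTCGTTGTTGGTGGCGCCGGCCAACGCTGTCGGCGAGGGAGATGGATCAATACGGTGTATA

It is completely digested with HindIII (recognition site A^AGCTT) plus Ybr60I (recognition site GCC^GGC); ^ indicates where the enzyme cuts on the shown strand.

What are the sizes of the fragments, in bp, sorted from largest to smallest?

98, 94, 37, 23 bp

HindIII sites (AAGCTT) start at positions 74, 172.
HindIII cuts after the first base of each site, so after positions 74, 172.
Ybr60I sites (GCCGGC) start at positions 49, 207.
Ybr60I cuts after base 3 of each site, so after positions 51, 209.
Combined cut positions: 51, 74, 172, 209.
Circular molecule, 4 cuts → 4 fragments:
  52–74 → 23 bp
  75–172 → 98 bp
  173–209 → 37 bp
  210–252 then 1–51 → 43 + 51 = 94 bp
Sorted largest to smallest: 98, 94, 37, 23 bp.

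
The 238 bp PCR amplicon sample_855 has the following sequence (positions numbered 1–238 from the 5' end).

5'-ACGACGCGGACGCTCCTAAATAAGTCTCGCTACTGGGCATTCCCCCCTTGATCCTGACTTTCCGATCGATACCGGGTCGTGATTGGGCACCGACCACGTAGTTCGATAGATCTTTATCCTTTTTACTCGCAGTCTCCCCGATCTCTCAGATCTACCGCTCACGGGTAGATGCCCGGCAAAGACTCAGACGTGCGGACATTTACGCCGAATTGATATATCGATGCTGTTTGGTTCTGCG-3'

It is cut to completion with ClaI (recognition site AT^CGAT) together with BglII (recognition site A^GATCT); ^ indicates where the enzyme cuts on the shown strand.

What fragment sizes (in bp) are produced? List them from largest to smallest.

ClaI sites (ATCGAT) start at positions 65, 217.
ClaI cuts after base 2 of each site, so after positions 66, 218.
BglII sites (AGATCT) start at positions 108, 148.
BglII cuts after the first base of each site, so after positions 108, 148.
Combined cut positions: 66, 108, 148, 218.
Linear molecule, 4 cuts → 5 fragments:
  1–66 → 66 bp
  67–108 → 42 bp
  109–148 → 40 bp
  149–218 → 70 bp
  219–238 → 20 bp
Sorted largest to smallest: 70, 66, 42, 40, 20 bp.

70, 66, 42, 40, 20 bp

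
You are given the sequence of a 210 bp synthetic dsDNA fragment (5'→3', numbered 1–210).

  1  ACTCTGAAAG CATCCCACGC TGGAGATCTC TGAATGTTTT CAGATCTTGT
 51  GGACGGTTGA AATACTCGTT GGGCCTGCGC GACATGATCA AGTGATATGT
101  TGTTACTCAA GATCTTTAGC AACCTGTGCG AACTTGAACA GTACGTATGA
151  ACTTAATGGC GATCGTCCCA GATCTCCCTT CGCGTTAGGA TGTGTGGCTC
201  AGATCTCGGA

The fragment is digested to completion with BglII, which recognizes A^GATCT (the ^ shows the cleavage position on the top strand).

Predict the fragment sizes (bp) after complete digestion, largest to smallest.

BglII sites (AGATCT) start at positions 24, 42, 110, 170, 201.
BglII cuts after the first base of each site, so after positions 24, 42, 110, 170, 201.
Linear molecule, 5 cuts → 6 fragments:
  1–24 → 24 bp
  25–42 → 18 bp
  43–110 → 68 bp
  111–170 → 60 bp
  171–201 → 31 bp
  202–210 → 9 bp
Sorted largest to smallest: 68, 60, 31, 24, 18, 9 bp.

68, 60, 31, 24, 18, 9 bp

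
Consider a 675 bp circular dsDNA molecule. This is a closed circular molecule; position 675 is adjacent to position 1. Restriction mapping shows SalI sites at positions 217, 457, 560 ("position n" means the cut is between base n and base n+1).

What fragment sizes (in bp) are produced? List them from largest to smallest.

Circular molecule, 3 cuts → 3 fragments:
  457 − 217 = 240 bp
  560 − 457 = 103 bp
  wrap: 675 − 560 + 217 = 332 bp
Sorted largest to smallest: 332, 240, 103 bp.

332, 240, 103 bp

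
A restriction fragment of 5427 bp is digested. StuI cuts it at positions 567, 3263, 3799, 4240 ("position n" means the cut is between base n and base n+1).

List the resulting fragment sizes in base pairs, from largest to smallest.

2696, 1187, 567, 536, 441 bp

Linear molecule, 4 cuts → 5 fragments:
  567 − 0 = 567 bp
  3263 − 567 = 2696 bp
  3799 − 3263 = 536 bp
  4240 − 3799 = 441 bp
  5427 − 4240 = 1187 bp
Sorted largest to smallest: 2696, 1187, 567, 536, 441 bp.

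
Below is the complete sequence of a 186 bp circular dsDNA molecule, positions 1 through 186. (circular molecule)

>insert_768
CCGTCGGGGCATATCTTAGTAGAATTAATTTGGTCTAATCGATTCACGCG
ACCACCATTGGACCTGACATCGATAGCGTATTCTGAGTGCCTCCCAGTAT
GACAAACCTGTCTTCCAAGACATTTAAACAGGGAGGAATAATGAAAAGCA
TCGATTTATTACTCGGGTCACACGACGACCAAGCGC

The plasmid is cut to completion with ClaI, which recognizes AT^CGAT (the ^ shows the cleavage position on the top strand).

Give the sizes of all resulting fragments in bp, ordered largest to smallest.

ClaI sites (ATCGAT) start at positions 38, 69, 150.
ClaI cuts after base 2 of each site, so after positions 39, 70, 151.
Circular molecule, 3 cuts → 3 fragments:
  40–70 → 31 bp
  71–151 → 81 bp
  152–186 then 1–39 → 35 + 39 = 74 bp
Sorted largest to smallest: 81, 74, 31 bp.

81, 74, 31 bp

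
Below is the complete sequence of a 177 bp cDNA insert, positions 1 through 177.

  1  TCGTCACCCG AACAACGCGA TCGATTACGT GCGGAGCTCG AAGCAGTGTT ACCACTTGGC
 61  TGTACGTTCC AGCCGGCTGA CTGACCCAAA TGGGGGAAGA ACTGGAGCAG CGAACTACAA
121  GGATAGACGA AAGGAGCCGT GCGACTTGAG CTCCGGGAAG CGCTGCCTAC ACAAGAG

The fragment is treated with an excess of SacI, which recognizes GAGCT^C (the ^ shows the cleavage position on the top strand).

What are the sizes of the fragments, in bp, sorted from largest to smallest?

SacI sites (GAGCTC) start at positions 34, 148.
SacI cuts after base 5 of each site (before the last base), so after positions 38, 152.
Linear molecule, 2 cuts → 3 fragments:
  1–38 → 38 bp
  39–152 → 114 bp
  153–177 → 25 bp
Sorted largest to smallest: 114, 38, 25 bp.

114, 38, 25 bp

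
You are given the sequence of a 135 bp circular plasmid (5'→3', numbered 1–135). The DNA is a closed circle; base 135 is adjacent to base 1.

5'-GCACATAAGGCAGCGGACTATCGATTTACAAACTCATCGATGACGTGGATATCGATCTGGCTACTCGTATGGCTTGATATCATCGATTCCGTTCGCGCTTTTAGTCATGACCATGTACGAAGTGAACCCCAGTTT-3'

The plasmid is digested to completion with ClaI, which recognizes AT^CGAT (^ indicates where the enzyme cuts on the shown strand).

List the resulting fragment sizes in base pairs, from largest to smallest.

ClaI sites (ATCGAT) start at positions 20, 36, 51, 82.
ClaI cuts after base 2 of each site, so after positions 21, 37, 52, 83.
Circular molecule, 4 cuts → 4 fragments:
  22–37 → 16 bp
  38–52 → 15 bp
  53–83 → 31 bp
  84–135 then 1–21 → 52 + 21 = 73 bp
Sorted largest to smallest: 73, 31, 16, 15 bp.

73, 31, 16, 15 bp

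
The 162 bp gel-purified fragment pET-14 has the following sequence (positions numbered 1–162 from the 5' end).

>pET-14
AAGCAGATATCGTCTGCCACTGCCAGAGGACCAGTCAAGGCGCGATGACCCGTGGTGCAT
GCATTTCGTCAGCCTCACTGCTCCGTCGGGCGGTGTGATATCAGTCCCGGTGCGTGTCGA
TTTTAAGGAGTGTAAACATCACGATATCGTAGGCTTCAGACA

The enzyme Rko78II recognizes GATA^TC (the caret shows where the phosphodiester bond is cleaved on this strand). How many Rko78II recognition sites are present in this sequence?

3

GATATC occurs starting at positions 6, 97, 143.
Rko78II cuts at 3 sites.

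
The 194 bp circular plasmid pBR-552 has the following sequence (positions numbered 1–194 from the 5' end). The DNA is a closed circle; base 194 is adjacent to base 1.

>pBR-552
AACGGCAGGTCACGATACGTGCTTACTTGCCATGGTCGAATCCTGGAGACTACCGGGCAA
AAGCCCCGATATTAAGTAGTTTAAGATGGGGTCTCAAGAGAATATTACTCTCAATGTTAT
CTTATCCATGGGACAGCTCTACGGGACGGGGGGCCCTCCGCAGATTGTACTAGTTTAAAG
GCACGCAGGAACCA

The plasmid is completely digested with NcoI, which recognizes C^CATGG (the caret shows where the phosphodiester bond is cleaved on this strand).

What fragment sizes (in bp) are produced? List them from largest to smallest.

NcoI sites (CCATGG) start at positions 30, 126.
NcoI cuts after the first base of each site, so after positions 30, 126.
Circular molecule, 2 cuts → 2 fragments:
  31–126 → 96 bp
  127–194 then 1–30 → 68 + 30 = 98 bp
Sorted largest to smallest: 98, 96 bp.

98, 96 bp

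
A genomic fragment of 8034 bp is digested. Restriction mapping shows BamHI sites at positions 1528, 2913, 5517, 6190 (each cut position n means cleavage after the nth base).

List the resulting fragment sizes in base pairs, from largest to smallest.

Linear molecule, 4 cuts → 5 fragments:
  1528 − 0 = 1528 bp
  2913 − 1528 = 1385 bp
  5517 − 2913 = 2604 bp
  6190 − 5517 = 673 bp
  8034 − 6190 = 1844 bp
Sorted largest to smallest: 2604, 1844, 1528, 1385, 673 bp.

2604, 1844, 1528, 1385, 673 bp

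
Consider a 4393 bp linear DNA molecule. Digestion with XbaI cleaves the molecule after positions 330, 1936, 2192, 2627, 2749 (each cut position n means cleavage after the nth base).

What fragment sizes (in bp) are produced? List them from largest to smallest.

1644, 1606, 435, 330, 256, 122 bp

Linear molecule, 5 cuts → 6 fragments:
  330 − 0 = 330 bp
  1936 − 330 = 1606 bp
  2192 − 1936 = 256 bp
  2627 − 2192 = 435 bp
  2749 − 2627 = 122 bp
  4393 − 2749 = 1644 bp
Sorted largest to smallest: 1644, 1606, 435, 330, 256, 122 bp.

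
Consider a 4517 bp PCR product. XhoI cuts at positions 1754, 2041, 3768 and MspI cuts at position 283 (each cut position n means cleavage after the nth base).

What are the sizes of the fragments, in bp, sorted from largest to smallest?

1727, 1471, 749, 287, 283 bp

Combined cut positions (sorted): 283, 1754, 2041, 3768.
Linear molecule, 4 cuts → 5 fragments:
  283 − 0 = 283 bp
  1754 − 283 = 1471 bp
  2041 − 1754 = 287 bp
  3768 − 2041 = 1727 bp
  4517 − 3768 = 749 bp
Sorted largest to smallest: 1727, 1471, 749, 287, 283 bp.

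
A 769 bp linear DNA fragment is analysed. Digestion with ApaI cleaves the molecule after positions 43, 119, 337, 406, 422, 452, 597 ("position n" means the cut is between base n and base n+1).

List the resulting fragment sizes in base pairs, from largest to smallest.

218, 172, 145, 76, 69, 43, 30, 16 bp

Linear molecule, 7 cuts → 8 fragments:
  43 − 0 = 43 bp
  119 − 43 = 76 bp
  337 − 119 = 218 bp
  406 − 337 = 69 bp
  422 − 406 = 16 bp
  452 − 422 = 30 bp
  597 − 452 = 145 bp
  769 − 597 = 172 bp
Sorted largest to smallest: 218, 172, 145, 76, 69, 43, 30, 16 bp.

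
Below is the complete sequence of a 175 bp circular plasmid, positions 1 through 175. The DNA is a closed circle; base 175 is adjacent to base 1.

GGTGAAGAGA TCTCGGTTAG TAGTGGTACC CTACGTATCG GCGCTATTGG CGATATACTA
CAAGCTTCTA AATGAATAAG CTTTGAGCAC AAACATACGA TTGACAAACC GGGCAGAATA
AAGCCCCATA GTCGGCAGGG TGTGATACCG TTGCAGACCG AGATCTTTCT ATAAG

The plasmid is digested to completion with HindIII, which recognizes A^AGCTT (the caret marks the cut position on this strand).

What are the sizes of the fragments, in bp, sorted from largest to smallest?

159, 16 bp

HindIII sites (AAGCTT) start at positions 62, 78.
HindIII cuts after the first base of each site, so after positions 62, 78.
Circular molecule, 2 cuts → 2 fragments:
  63–78 → 16 bp
  79–175 then 1–62 → 97 + 62 = 159 bp
Sorted largest to smallest: 159, 16 bp.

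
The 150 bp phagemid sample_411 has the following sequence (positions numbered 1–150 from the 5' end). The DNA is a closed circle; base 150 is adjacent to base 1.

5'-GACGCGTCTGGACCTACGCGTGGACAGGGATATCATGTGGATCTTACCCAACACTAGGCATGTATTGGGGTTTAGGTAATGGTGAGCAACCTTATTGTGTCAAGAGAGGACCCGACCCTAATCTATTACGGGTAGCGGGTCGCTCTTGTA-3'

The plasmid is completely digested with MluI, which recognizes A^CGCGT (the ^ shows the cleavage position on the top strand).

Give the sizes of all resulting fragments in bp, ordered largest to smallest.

136, 14 bp

MluI sites (ACGCGT) start at positions 2, 16.
MluI cuts after the first base of each site, so after positions 2, 16.
Circular molecule, 2 cuts → 2 fragments:
  3–16 → 14 bp
  17–150 then 1–2 → 134 + 2 = 136 bp
Sorted largest to smallest: 136, 14 bp.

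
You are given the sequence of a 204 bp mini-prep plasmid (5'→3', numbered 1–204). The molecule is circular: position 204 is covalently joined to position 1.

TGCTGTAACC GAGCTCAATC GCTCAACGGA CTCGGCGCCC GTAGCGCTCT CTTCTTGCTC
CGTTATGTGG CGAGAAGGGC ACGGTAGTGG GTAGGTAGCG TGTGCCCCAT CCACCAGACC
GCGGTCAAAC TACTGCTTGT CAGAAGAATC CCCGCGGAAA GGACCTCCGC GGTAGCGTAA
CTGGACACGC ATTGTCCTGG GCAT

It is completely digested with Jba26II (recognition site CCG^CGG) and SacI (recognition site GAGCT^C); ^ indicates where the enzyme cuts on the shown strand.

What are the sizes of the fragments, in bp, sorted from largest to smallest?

Jba26II sites (CCGCGG) start at positions 119, 152, 167.
Jba26II cuts after base 3 of each site, so after positions 121, 154, 169.
The SacI site (GAGCTC) starts at position 11.
SacI cuts after base 5 of each site (before the last base), so after position 15.
Combined cut positions: 15, 121, 154, 169.
Circular molecule, 4 cuts → 4 fragments:
  16–121 → 106 bp
  122–154 → 33 bp
  155–169 → 15 bp
  170–204 then 1–15 → 35 + 15 = 50 bp
Sorted largest to smallest: 106, 50, 33, 15 bp.

106, 50, 33, 15 bp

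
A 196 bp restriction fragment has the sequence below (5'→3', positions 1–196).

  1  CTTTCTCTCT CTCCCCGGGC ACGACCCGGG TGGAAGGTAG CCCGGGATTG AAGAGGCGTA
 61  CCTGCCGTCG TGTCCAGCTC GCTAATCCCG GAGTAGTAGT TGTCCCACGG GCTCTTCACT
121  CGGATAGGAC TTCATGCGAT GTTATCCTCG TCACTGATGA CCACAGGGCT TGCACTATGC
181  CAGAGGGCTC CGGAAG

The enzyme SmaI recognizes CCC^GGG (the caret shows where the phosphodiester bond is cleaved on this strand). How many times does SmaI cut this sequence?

CCCGGG occurs starting at positions 14, 25, 41.
SmaI cuts at 3 sites.

3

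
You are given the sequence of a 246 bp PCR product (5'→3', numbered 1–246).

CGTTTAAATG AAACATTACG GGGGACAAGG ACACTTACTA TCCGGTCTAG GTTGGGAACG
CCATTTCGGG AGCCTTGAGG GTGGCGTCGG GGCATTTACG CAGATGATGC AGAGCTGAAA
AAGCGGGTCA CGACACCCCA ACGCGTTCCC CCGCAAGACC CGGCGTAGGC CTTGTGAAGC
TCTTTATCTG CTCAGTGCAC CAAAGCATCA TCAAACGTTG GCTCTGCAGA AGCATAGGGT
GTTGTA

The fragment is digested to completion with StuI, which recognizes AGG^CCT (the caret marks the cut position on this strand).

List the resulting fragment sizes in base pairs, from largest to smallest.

The StuI site (AGGCCT) starts at position 167.
StuI cuts after base 3 of each site, so after position 169.
Linear molecule, 1 cut → 2 fragments:
  1–169 → 169 bp
  170–246 → 77 bp
Sorted largest to smallest: 169, 77 bp.

169, 77 bp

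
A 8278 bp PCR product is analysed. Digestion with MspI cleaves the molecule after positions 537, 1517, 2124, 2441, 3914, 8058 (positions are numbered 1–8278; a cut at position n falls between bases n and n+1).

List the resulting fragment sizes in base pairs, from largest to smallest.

Linear molecule, 6 cuts → 7 fragments:
  537 − 0 = 537 bp
  1517 − 537 = 980 bp
  2124 − 1517 = 607 bp
  2441 − 2124 = 317 bp
  3914 − 2441 = 1473 bp
  8058 − 3914 = 4144 bp
  8278 − 8058 = 220 bp
Sorted largest to smallest: 4144, 1473, 980, 607, 537, 317, 220 bp.

4144, 1473, 980, 607, 537, 317, 220 bp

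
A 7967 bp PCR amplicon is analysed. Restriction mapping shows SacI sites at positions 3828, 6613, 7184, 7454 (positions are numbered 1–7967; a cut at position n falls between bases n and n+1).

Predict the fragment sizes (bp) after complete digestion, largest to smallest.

Linear molecule, 4 cuts → 5 fragments:
  3828 − 0 = 3828 bp
  6613 − 3828 = 2785 bp
  7184 − 6613 = 571 bp
  7454 − 7184 = 270 bp
  7967 − 7454 = 513 bp
Sorted largest to smallest: 3828, 2785, 571, 513, 270 bp.

3828, 2785, 571, 513, 270 bp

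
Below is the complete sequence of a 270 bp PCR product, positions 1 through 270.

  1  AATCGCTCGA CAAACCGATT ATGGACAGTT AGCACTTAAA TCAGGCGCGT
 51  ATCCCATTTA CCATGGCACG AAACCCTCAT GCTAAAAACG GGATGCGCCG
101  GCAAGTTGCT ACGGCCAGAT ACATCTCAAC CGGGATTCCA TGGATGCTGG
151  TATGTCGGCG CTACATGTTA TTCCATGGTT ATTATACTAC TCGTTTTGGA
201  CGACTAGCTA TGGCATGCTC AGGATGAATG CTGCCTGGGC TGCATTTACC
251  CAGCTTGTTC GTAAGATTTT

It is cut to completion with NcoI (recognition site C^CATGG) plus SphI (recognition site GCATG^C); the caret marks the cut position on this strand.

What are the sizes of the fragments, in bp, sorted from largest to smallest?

NcoI sites (CCATGG) start at positions 61, 138, 173.
NcoI cuts after the first base of each site, so after positions 61, 138, 173.
The SphI site (GCATGC) starts at position 213.
SphI cuts after base 5 of each site (before the last base), so after position 217.
Combined cut positions: 61, 138, 173, 217.
Linear molecule, 4 cuts → 5 fragments:
  1–61 → 61 bp
  62–138 → 77 bp
  139–173 → 35 bp
  174–217 → 44 bp
  218–270 → 53 bp
Sorted largest to smallest: 77, 61, 53, 44, 35 bp.

77, 61, 53, 44, 35 bp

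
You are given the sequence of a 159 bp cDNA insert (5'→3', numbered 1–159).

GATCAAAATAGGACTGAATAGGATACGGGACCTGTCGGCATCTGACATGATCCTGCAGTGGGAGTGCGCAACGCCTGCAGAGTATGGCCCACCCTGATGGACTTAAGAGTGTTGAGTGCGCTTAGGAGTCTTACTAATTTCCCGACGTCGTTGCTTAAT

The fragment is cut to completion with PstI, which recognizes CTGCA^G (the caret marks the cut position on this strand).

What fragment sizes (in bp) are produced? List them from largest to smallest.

80, 57, 22 bp

PstI sites (CTGCAG) start at positions 53, 75.
PstI cuts after base 5 of each site (before the last base), so after positions 57, 79.
Linear molecule, 2 cuts → 3 fragments:
  1–57 → 57 bp
  58–79 → 22 bp
  80–159 → 80 bp
Sorted largest to smallest: 80, 57, 22 bp.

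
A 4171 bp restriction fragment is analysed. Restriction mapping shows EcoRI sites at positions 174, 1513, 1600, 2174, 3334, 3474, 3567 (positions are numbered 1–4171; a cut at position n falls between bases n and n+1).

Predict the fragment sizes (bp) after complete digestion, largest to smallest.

1339, 1160, 604, 574, 174, 140, 93, 87 bp

Linear molecule, 7 cuts → 8 fragments:
  174 − 0 = 174 bp
  1513 − 174 = 1339 bp
  1600 − 1513 = 87 bp
  2174 − 1600 = 574 bp
  3334 − 2174 = 1160 bp
  3474 − 3334 = 140 bp
  3567 − 3474 = 93 bp
  4171 − 3567 = 604 bp
Sorted largest to smallest: 1339, 1160, 604, 574, 174, 140, 93, 87 bp.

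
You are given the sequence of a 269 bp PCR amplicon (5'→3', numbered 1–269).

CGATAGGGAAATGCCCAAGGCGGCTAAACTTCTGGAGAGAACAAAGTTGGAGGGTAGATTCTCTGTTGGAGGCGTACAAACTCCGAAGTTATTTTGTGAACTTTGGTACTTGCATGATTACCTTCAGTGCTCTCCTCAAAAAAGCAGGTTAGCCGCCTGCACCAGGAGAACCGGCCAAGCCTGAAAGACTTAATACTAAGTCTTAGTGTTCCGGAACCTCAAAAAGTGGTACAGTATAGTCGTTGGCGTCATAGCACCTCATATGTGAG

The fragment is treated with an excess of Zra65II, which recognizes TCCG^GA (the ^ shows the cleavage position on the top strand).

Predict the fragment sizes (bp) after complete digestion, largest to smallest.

213, 56 bp

The Zra65II site (TCCGGA) starts at position 210.
Zra65II cuts after base 4 of each site, so after position 213.
Linear molecule, 1 cut → 2 fragments:
  1–213 → 213 bp
  214–269 → 56 bp
Sorted largest to smallest: 213, 56 bp.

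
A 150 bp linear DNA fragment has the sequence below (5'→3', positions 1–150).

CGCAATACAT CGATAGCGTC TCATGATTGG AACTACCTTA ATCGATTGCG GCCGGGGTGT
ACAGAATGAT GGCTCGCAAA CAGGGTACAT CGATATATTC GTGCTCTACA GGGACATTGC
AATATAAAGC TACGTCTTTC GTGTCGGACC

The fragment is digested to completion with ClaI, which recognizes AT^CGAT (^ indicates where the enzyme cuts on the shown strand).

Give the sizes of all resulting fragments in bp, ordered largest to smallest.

60, 48, 32, 10 bp

ClaI sites (ATCGAT) start at positions 9, 41, 89.
ClaI cuts after base 2 of each site, so after positions 10, 42, 90.
Linear molecule, 3 cuts → 4 fragments:
  1–10 → 10 bp
  11–42 → 32 bp
  43–90 → 48 bp
  91–150 → 60 bp
Sorted largest to smallest: 60, 48, 32, 10 bp.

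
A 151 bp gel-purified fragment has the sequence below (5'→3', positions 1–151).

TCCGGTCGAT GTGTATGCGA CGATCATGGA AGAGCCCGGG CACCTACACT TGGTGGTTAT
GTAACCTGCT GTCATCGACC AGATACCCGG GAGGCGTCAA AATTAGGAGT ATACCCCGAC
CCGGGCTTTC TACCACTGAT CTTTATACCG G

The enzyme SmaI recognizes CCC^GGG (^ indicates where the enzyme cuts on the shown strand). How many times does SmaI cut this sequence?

3

CCCGGG occurs starting at positions 35, 86, 120.
SmaI cuts at 3 sites.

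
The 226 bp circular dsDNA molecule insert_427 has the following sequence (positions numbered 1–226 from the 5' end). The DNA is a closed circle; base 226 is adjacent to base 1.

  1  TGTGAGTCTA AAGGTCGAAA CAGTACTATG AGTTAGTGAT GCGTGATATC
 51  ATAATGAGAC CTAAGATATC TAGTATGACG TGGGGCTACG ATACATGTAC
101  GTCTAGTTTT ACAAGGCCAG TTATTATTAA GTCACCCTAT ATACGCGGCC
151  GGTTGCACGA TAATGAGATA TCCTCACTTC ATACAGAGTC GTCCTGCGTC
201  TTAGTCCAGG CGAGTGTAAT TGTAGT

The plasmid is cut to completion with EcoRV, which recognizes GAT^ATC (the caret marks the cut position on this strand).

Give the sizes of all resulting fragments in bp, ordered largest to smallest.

EcoRV sites (GATATC) start at positions 45, 65, 167.
EcoRV cuts after base 3 of each site, so after positions 47, 67, 169.
Circular molecule, 3 cuts → 3 fragments:
  48–67 → 20 bp
  68–169 → 102 bp
  170–226 then 1–47 → 57 + 47 = 104 bp
Sorted largest to smallest: 104, 102, 20 bp.

104, 102, 20 bp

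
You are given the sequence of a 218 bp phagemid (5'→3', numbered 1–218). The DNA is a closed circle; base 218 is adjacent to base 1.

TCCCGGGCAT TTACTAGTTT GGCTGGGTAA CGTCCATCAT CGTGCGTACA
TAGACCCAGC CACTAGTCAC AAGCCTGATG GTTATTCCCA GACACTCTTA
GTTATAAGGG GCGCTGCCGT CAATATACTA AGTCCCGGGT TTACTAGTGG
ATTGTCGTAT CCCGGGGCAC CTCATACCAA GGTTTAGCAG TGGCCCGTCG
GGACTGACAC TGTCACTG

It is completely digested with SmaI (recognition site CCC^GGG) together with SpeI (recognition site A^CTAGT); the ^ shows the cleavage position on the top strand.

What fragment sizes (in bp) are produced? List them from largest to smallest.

74, 59, 49, 20, 9, 7 bp

SmaI sites (CCCGGG) start at positions 2, 134, 161.
SmaI cuts after base 3 of each site, so after positions 4, 136, 163.
SpeI sites (ACTAGT) start at positions 13, 62, 143.
SpeI cuts after the first base of each site, so after positions 13, 62, 143.
Combined cut positions: 4, 13, 62, 136, 143, 163.
Circular molecule, 6 cuts → 6 fragments:
  5–13 → 9 bp
  14–62 → 49 bp
  63–136 → 74 bp
  137–143 → 7 bp
  144–163 → 20 bp
  164–218 then 1–4 → 55 + 4 = 59 bp
Sorted largest to smallest: 74, 59, 49, 20, 9, 7 bp.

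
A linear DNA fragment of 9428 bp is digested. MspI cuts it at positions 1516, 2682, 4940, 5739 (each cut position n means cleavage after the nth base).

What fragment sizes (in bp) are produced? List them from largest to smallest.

3689, 2258, 1516, 1166, 799 bp

Linear molecule, 4 cuts → 5 fragments:
  1516 − 0 = 1516 bp
  2682 − 1516 = 1166 bp
  4940 − 2682 = 2258 bp
  5739 − 4940 = 799 bp
  9428 − 5739 = 3689 bp
Sorted largest to smallest: 3689, 2258, 1516, 1166, 799 bp.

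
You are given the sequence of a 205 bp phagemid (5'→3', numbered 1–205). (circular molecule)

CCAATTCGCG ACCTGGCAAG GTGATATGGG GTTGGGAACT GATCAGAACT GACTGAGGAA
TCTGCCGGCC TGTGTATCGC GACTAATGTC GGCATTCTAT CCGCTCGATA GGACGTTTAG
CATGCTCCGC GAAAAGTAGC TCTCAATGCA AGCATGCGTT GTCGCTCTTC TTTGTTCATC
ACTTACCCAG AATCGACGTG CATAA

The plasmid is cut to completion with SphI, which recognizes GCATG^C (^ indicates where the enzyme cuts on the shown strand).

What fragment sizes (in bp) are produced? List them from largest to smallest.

173, 32 bp

SphI sites (GCATGC) start at positions 120, 152.
SphI cuts after base 5 of each site (before the last base), so after positions 124, 156.
Circular molecule, 2 cuts → 2 fragments:
  125–156 → 32 bp
  157–205 then 1–124 → 49 + 124 = 173 bp
Sorted largest to smallest: 173, 32 bp.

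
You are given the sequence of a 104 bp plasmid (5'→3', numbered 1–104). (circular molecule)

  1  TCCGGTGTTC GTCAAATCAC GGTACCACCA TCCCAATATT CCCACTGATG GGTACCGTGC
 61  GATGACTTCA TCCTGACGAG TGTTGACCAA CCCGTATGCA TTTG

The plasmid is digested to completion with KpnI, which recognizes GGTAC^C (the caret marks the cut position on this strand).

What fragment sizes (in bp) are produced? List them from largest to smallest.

74, 30 bp

KpnI sites (GGTACC) start at positions 21, 51.
KpnI cuts after base 5 of each site (before the last base), so after positions 25, 55.
Circular molecule, 2 cuts → 2 fragments:
  26–55 → 30 bp
  56–104 then 1–25 → 49 + 25 = 74 bp
Sorted largest to smallest: 74, 30 bp.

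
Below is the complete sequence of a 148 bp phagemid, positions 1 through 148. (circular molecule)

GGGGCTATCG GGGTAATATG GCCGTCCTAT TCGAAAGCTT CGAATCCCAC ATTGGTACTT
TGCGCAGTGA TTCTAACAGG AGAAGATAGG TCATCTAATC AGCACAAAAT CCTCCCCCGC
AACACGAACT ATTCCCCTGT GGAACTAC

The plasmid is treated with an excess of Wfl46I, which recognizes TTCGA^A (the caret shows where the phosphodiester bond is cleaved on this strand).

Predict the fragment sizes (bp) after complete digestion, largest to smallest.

139, 9 bp

Wfl46I sites (TTCGAA) start at positions 30, 39.
Wfl46I cuts after base 5 of each site (before the last base), so after positions 34, 43.
Circular molecule, 2 cuts → 2 fragments:
  35–43 → 9 bp
  44–148 then 1–34 → 105 + 34 = 139 bp
Sorted largest to smallest: 139, 9 bp.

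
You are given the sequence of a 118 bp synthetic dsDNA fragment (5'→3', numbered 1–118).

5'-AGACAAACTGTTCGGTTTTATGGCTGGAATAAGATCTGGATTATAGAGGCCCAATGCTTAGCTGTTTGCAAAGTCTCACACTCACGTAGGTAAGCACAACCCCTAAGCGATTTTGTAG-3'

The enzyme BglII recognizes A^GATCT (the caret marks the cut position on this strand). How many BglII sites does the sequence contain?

AGATCT occurs starting at position 32.
BglII cuts at 1 site.

1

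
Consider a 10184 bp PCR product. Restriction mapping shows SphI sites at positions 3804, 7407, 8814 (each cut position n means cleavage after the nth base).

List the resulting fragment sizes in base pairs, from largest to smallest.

Linear molecule, 3 cuts → 4 fragments:
  3804 − 0 = 3804 bp
  7407 − 3804 = 3603 bp
  8814 − 7407 = 1407 bp
  10184 − 8814 = 1370 bp
Sorted largest to smallest: 3804, 3603, 1407, 1370 bp.

3804, 3603, 1407, 1370 bp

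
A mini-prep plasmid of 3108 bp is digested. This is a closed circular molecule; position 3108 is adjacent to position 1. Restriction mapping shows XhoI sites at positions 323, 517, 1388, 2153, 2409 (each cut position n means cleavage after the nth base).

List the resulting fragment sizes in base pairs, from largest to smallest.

1022, 871, 765, 256, 194 bp

Circular molecule, 5 cuts → 5 fragments:
  517 − 323 = 194 bp
  1388 − 517 = 871 bp
  2153 − 1388 = 765 bp
  2409 − 2153 = 256 bp
  wrap: 3108 − 2409 + 323 = 1022 bp
Sorted largest to smallest: 1022, 871, 765, 256, 194 bp.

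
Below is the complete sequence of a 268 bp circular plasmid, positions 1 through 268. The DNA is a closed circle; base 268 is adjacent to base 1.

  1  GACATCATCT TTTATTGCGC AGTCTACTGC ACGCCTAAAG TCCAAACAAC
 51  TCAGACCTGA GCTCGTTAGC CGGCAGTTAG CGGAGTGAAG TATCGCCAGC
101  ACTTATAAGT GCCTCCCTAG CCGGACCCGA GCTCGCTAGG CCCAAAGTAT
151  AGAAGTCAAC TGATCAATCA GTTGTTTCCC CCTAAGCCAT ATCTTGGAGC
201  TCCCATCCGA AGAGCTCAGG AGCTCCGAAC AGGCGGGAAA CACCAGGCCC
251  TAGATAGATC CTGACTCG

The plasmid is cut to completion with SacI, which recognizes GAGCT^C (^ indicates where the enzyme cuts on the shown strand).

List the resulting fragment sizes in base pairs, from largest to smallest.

SacI sites (GAGCTC) start at positions 59, 129, 197, 212, 220.
SacI cuts after base 5 of each site (before the last base), so after positions 63, 133, 201, 216, 224.
Circular molecule, 5 cuts → 5 fragments:
  64–133 → 70 bp
  134–201 → 68 bp
  202–216 → 15 bp
  217–224 → 8 bp
  225–268 then 1–63 → 44 + 63 = 107 bp
Sorted largest to smallest: 107, 70, 68, 15, 8 bp.

107, 70, 68, 15, 8 bp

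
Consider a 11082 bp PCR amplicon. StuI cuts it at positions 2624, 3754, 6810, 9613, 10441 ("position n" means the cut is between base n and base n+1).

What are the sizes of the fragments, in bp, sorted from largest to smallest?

3056, 2803, 2624, 1130, 828, 641 bp

Linear molecule, 5 cuts → 6 fragments:
  2624 − 0 = 2624 bp
  3754 − 2624 = 1130 bp
  6810 − 3754 = 3056 bp
  9613 − 6810 = 2803 bp
  10441 − 9613 = 828 bp
  11082 − 10441 = 641 bp
Sorted largest to smallest: 3056, 2803, 2624, 1130, 828, 641 bp.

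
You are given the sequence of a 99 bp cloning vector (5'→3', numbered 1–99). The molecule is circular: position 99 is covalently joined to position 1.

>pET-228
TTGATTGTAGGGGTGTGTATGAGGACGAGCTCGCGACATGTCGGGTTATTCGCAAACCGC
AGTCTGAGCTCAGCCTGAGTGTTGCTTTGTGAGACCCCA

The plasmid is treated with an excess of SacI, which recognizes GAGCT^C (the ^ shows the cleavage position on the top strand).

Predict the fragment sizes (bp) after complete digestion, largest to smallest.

60, 39 bp

SacI sites (GAGCTC) start at positions 27, 66.
SacI cuts after base 5 of each site (before the last base), so after positions 31, 70.
Circular molecule, 2 cuts → 2 fragments:
  32–70 → 39 bp
  71–99 then 1–31 → 29 + 31 = 60 bp
Sorted largest to smallest: 60, 39 bp.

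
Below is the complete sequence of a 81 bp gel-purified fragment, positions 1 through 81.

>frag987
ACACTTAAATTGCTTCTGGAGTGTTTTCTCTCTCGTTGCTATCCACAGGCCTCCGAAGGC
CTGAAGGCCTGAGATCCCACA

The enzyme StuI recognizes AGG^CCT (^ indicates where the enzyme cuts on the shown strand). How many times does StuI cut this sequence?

AGGCCT occurs starting at positions 47, 57, 65.
StuI cuts at 3 sites.

3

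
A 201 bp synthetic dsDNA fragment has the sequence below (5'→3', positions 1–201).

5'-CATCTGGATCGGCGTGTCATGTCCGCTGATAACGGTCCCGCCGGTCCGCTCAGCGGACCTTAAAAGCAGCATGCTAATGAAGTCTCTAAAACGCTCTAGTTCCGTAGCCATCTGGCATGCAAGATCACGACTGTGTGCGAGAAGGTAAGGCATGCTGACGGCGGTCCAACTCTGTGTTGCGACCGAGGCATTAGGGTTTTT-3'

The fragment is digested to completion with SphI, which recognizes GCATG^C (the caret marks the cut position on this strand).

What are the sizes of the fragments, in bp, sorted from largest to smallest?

73, 47, 46, 35 bp

SphI sites (GCATGC) start at positions 69, 115, 150.
SphI cuts after base 5 of each site (before the last base), so after positions 73, 119, 154.
Linear molecule, 3 cuts → 4 fragments:
  1–73 → 73 bp
  74–119 → 46 bp
  120–154 → 35 bp
  155–201 → 47 bp
Sorted largest to smallest: 73, 47, 46, 35 bp.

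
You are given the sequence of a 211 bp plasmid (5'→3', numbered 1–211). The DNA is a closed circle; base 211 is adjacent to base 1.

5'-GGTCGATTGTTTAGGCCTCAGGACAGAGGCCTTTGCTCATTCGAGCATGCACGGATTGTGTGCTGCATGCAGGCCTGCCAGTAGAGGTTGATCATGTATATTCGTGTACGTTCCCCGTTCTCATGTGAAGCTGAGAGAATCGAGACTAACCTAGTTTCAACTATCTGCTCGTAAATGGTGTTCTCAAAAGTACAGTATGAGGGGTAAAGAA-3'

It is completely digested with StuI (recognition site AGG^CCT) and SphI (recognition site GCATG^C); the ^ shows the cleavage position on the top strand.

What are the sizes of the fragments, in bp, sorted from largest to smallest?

153, 20, 20, 14, 4 bp

StuI sites (AGGCCT) start at positions 13, 27, 71.
StuI cuts after base 3 of each site, so after positions 15, 29, 73.
SphI sites (GCATGC) start at positions 45, 65.
SphI cuts after base 5 of each site (before the last base), so after positions 49, 69.
Combined cut positions: 15, 29, 49, 69, 73.
Circular molecule, 5 cuts → 5 fragments:
  16–29 → 14 bp
  30–49 → 20 bp
  50–69 → 20 bp
  70–73 → 4 bp
  74–211 then 1–15 → 138 + 15 = 153 bp
Sorted largest to smallest: 153, 20, 20, 14, 4 bp.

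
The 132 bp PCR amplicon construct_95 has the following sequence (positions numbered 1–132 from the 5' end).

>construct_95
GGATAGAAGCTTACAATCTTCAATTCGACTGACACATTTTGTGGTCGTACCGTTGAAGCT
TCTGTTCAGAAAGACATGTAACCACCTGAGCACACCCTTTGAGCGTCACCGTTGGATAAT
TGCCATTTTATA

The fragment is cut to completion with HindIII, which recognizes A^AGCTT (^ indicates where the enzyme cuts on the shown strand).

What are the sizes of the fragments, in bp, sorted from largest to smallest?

HindIII sites (AAGCTT) start at positions 7, 56.
HindIII cuts after the first base of each site, so after positions 7, 56.
Linear molecule, 2 cuts → 3 fragments:
  1–7 → 7 bp
  8–56 → 49 bp
  57–132 → 76 bp
Sorted largest to smallest: 76, 49, 7 bp.

76, 49, 7 bp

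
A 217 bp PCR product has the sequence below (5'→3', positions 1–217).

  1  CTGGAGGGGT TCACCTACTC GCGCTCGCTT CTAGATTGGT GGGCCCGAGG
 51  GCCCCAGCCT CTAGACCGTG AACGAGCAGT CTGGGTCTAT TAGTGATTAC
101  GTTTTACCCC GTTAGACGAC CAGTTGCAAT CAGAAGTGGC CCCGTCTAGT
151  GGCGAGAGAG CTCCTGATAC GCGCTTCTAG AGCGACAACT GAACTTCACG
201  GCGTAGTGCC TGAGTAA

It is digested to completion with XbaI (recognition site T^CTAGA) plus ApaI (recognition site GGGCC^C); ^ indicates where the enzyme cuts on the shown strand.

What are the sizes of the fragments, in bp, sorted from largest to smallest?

116, 41, 30, 15, 8, 7 bp

XbaI sites (TCTAGA) start at positions 30, 60, 176.
XbaI cuts after the first base of each site, so after positions 30, 60, 176.
ApaI sites (GGGCCC) start at positions 41, 49.
ApaI cuts after base 5 of each site (before the last base), so after positions 45, 53.
Combined cut positions: 30, 45, 53, 60, 176.
Linear molecule, 5 cuts → 6 fragments:
  1–30 → 30 bp
  31–45 → 15 bp
  46–53 → 8 bp
  54–60 → 7 bp
  61–176 → 116 bp
  177–217 → 41 bp
Sorted largest to smallest: 116, 41, 30, 15, 8, 7 bp.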